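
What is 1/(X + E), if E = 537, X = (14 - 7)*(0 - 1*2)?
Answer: 1/523 ≈ 0.0019120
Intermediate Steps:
X = -14 (X = 7*(0 - 2) = 7*(-2) = -14)
1/(X + E) = 1/(-14 + 537) = 1/523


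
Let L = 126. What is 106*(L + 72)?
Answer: 20988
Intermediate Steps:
106*(L + 72) = 106*(126 + 72) = 106*198 = 20988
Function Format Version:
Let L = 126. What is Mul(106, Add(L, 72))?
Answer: 20988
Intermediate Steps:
Mul(106, Add(L, 72)) = Mul(106, Add(126, 72)) = Mul(106, 198) = 20988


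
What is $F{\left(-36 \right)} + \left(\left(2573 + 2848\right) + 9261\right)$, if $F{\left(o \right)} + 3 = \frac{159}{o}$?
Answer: $\frac{176095}{12} \approx 14675.0$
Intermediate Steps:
$F{\left(o \right)} = -3 + \frac{159}{o}$
$F{\left(-36 \right)} + \left(\left(2573 + 2848\right) + 9261\right) = \left(-3 + \frac{159}{-36}\right) + \left(\left(2573 + 2848\right) + 9261\right) = \left(-3 + 159 \left(- \frac{1}{36}\right)\right) + \left(5421 + 9261\right) = \left(-3 - \frac{53}{12}\right) + 14682 = - \frac{89}{12} + 14682 = \frac{176095}{12}$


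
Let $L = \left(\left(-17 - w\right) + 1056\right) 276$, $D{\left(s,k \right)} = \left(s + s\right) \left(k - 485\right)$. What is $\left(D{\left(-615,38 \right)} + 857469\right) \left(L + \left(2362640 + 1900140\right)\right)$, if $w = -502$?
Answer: $6597459050784$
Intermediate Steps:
$D{\left(s,k \right)} = 2 s \left(-485 + k\right)$
$L = 425316$ ($L = \left(\left(-17 - -502\right) + 1056\right) 276 = \left(\left(-17 + 502\right) + 1056\right) 276 = \left(485 + 1056\right) 276 = 1541 \cdot 276 = 425316$)
$\left(D{\left(-615,38 \right)} + 857469\right) \left(L + \left(2362640 + 1900140\right)\right) = \left(2 \left(-615\right) \left(-485 + 38\right) + 857469\right) \left(425316 + \left(2362640 + 1900140\right)\right) = \left(2 \left(-615\right) \left(-447\right) + 857469\right) \left(425316 + 4262780\right) = \left(549810 + 857469\right) 4688096 = 1407279 \cdot 4688096 = 6597459050784$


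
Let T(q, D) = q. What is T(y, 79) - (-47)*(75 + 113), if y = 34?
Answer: 8870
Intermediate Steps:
T(y, 79) - (-47)*(75 + 113) = 34 - (-47)*(75 + 113) = 34 - (-47)*188 = 34 - 1*(-8836) = 34 + 8836 = 8870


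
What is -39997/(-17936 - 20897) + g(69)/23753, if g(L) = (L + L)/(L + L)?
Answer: 950087574/922400249 ≈ 1.0300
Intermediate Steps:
g(L) = 1 (g(L) = (2*L)/((2*L)) = (2*L)*(1/(2*L)) = 1)
-39997/(-17936 - 20897) + g(69)/23753 = -39997/(-17936 - 20897) + 1/23753 = -39997/(-38833) + 1*(1/23753) = -39997*(-1/38833) + 1/23753 = 39997/38833 + 1/23753 = 950087574/922400249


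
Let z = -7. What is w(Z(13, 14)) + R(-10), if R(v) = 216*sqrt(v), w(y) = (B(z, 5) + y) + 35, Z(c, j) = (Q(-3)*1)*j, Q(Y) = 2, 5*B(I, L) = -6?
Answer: 309/5 + 216*I*sqrt(10) ≈ 61.8 + 683.05*I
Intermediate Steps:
B(I, L) = -6/5 (B(I, L) = (1/5)*(-6) = -6/5)
Z(c, j) = 2*j (Z(c, j) = (2*1)*j = 2*j)
w(y) = 169/5 + y (w(y) = (-6/5 + y) + 35 = 169/5 + y)
w(Z(13, 14)) + R(-10) = (169/5 + 2*14) + 216*sqrt(-10) = (169/5 + 28) + 216*(I*sqrt(10)) = 309/5 + 216*I*sqrt(10)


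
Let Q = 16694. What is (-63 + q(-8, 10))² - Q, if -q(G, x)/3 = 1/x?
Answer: -1268711/100 ≈ -12687.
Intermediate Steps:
q(G, x) = -3/x
(-63 + q(-8, 10))² - Q = (-63 - 3/10)² - 1*16694 = (-63 - 3*⅒)² - 16694 = (-63 - 3/10)² - 16694 = (-633/10)² - 16694 = 400689/100 - 16694 = -1268711/100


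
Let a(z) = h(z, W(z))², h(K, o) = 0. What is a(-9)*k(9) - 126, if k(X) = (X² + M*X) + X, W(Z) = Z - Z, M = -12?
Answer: -126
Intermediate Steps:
W(Z) = 0
k(X) = X² - 11*X (k(X) = (X² - 12*X) + X = X² - 11*X)
a(z) = 0 (a(z) = 0² = 0)
a(-9)*k(9) - 126 = 0*(9*(-11 + 9)) - 126 = 0*(9*(-2)) - 126 = 0*(-18) - 126 = 0 - 126 = -126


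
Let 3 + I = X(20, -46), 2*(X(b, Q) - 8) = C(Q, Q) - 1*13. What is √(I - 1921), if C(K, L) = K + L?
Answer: I*√7874/2 ≈ 44.368*I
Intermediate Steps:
X(b, Q) = 3/2 + Q (X(b, Q) = 8 + ((Q + Q) - 1*13)/2 = 8 + (2*Q - 13)/2 = 8 + (-13 + 2*Q)/2 = 8 + (-13/2 + Q) = 3/2 + Q)
I = -95/2 (I = -3 + (3/2 - 46) = -3 - 89/2 = -95/2 ≈ -47.500)
√(I - 1921) = √(-95/2 - 1921) = √(-3937/2) = I*√7874/2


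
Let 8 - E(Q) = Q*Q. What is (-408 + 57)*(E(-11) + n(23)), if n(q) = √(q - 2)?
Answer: 39663 - 351*√21 ≈ 38055.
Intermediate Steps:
E(Q) = 8 - Q² (E(Q) = 8 - Q*Q = 8 - Q²)
n(q) = √(-2 + q)
(-408 + 57)*(E(-11) + n(23)) = (-408 + 57)*((8 - 1*(-11)²) + √(-2 + 23)) = -351*((8 - 1*121) + √21) = -351*((8 - 121) + √21) = -351*(-113 + √21) = 39663 - 351*√21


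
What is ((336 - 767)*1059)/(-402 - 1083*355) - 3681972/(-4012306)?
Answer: 28494757307/13545650643 ≈ 2.1036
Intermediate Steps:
((336 - 767)*1059)/(-402 - 1083*355) - 3681972/(-4012306) = (-431*1059)/(-402 - 384465) - 3681972*(-1/4012306) = -456429/(-384867) + 96894/105587 = -456429*(-1/384867) + 96894/105587 = 152143/128289 + 96894/105587 = 28494757307/13545650643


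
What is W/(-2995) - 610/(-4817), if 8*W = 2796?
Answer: 286817/28853830 ≈ 0.0099403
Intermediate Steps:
W = 699/2 (W = (1/8)*2796 = 699/2 ≈ 349.50)
W/(-2995) - 610/(-4817) = (699/2)/(-2995) - 610/(-4817) = (699/2)*(-1/2995) - 610*(-1/4817) = -699/5990 + 610/4817 = 286817/28853830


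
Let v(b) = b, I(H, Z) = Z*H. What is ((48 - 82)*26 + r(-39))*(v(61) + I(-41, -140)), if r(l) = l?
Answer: -5354323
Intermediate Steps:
I(H, Z) = H*Z
((48 - 82)*26 + r(-39))*(v(61) + I(-41, -140)) = ((48 - 82)*26 - 39)*(61 - 41*(-140)) = (-34*26 - 39)*(61 + 5740) = (-884 - 39)*5801 = -923*5801 = -5354323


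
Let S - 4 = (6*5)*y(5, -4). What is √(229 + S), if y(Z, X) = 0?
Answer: √233 ≈ 15.264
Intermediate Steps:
S = 4 (S = 4 + (6*5)*0 = 4 + 30*0 = 4 + 0 = 4)
√(229 + S) = √(229 + 4) = √233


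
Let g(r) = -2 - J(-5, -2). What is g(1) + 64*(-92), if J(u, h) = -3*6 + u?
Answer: -5867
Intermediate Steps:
J(u, h) = -18 + u
g(r) = 21 (g(r) = -2 - (-18 - 5) = -2 - 1*(-23) = -2 + 23 = 21)
g(1) + 64*(-92) = 21 + 64*(-92) = 21 - 5888 = -5867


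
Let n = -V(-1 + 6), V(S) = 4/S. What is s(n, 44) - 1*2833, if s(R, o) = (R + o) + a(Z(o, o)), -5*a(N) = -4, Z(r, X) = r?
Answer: -2789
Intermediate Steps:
a(N) = 4/5 (a(N) = -1/5*(-4) = 4/5)
n = -4/5 (n = -4/(-1 + 6) = -4/5 ≈ -0.80000)
s(R, o) = 4/5 + R + o (s(R, o) = (R + o) + 4/5 = 4/5 + R + o)
s(n, 44) - 1*2833 = (4/5 - 4/5 + 44) - 1*2833 = 44 - 2833 = -2789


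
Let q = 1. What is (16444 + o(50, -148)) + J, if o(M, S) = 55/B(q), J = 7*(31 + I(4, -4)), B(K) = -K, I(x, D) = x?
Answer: 16634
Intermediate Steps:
J = 245 (J = 7*(31 + 4) = 7*35 = 245)
o(M, S) = -55 (o(M, S) = 55/((-1*1)) = 55/(-1) = 55*(-1) = -55)
(16444 + o(50, -148)) + J = (16444 - 55) + 245 = 16389 + 245 = 16634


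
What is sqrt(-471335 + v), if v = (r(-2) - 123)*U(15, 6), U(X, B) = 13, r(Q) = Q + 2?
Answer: I*sqrt(472934) ≈ 687.7*I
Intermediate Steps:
r(Q) = 2 + Q
v = -1599 (v = ((2 - 2) - 123)*13 = (0 - 123)*13 = -123*13 = -1599)
sqrt(-471335 + v) = sqrt(-471335 - 1599) = sqrt(-472934) = I*sqrt(472934)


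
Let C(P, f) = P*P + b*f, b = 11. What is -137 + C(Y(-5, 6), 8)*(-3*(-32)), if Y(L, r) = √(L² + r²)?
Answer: 14167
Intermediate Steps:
C(P, f) = P² + 11*f (C(P, f) = P*P + 11*f = P² + 11*f)
-137 + C(Y(-5, 6), 8)*(-3*(-32)) = -137 + ((√((-5)² + 6²))² + 11*8)*(-3*(-32)) = -137 + ((√(25 + 36))² + 88)*96 = -137 + ((√61)² + 88)*96 = -137 + (61 + 88)*96 = -137 + 149*96 = -137 + 14304 = 14167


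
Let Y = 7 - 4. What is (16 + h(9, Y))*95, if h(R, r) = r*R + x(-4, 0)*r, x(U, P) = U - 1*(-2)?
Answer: 3515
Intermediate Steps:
Y = 3
x(U, P) = 2 + U (x(U, P) = U + 2 = 2 + U)
h(R, r) = -2*r + R*r (h(R, r) = r*R + (2 - 4)*r = R*r - 2*r = -2*r + R*r)
(16 + h(9, Y))*95 = (16 + 3*(-2 + 9))*95 = (16 + 3*7)*95 = (16 + 21)*95 = 37*95 = 3515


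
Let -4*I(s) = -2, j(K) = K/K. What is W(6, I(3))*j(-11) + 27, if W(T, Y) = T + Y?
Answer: 67/2 ≈ 33.500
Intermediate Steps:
j(K) = 1
I(s) = 1/2 (I(s) = -1/4*(-2) = 1/2)
W(6, I(3))*j(-11) + 27 = (6 + 1/2)*1 + 27 = (13/2)*1 + 27 = 13/2 + 27 = 67/2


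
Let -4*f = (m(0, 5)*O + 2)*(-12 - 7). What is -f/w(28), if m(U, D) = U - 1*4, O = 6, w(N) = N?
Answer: 209/56 ≈ 3.7321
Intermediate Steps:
m(U, D) = -4 + U (m(U, D) = U - 4 = -4 + U)
f = -209/2 (f = -((-4 + 0)*6 + 2)*(-12 - 7)/4 = -(-4*6 + 2)*(-19)/4 = -(-24 + 2)*(-19)/4 = -(-11)*(-19)/2 = -1/4*418 = -209/2 ≈ -104.50)
-f/w(28) = -(-209)/(2*28) = -1*(-209/56) = 209/56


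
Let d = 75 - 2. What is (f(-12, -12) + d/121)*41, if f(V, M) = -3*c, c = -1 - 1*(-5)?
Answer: -56539/121 ≈ -467.26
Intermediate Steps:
c = 4 (c = -1 + 5 = 4)
d = 73
f(V, M) = -12 (f(V, M) = -3*4 = -12)
(f(-12, -12) + d/121)*41 = (-12 + 73/121)*41 = -1379/121*41 = -56539/121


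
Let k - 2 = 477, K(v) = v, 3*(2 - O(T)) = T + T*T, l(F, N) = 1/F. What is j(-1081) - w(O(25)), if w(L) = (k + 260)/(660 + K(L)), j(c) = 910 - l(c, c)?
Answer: 1311841319/1444216 ≈ 908.34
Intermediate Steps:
O(T) = 2 - T/3 - T²/3 (O(T) = 2 - (T + T*T)/3 = 2 - (T + T²)/3 = 2 + (-T/3 - T²/3) = 2 - T/3 - T²/3)
j(c) = 910 - 1/c
k = 479 (k = 2 + 477 = 479)
w(L) = 739/(660 + L) (w(L) = (479 + 260)/(660 + L) = 739/(660 + L))
j(-1081) - w(O(25)) = (910 - 1/(-1081)) - 739/(660 + (2 - ⅓*25 - ⅓*25²)) = (910 - 1*(-1/1081)) - 739/(660 + (2 - 25/3 - ⅓*625)) = (910 + 1/1081) - 739/(660 + (2 - 25/3 - 625/3)) = 983711/1081 - 739/(660 - 644/3) = 983711/1081 - 739/1336/3 = 983711/1081 - 739*3/1336 = 983711/1081 - 1*2217/1336 = 983711/1081 - 2217/1336 = 1311841319/1444216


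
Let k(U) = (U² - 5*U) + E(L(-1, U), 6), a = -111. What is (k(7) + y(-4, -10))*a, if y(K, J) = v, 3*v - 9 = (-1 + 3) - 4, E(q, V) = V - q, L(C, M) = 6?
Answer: -1813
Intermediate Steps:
v = 7/3 (v = 3 + ((-1 + 3) - 4)/3 = 3 + (2 - 4)/3 = 3 + (⅓)*(-2) = 3 - ⅔ = 7/3 ≈ 2.3333)
y(K, J) = 7/3
k(U) = U² - 5*U (k(U) = (U² - 5*U) + (6 - 1*6) = (U² - 5*U) + (6 - 6) = (U² - 5*U) + 0 = U² - 5*U)
(k(7) + y(-4, -10))*a = (7*(-5 + 7) + 7/3)*(-111) = (7*2 + 7/3)*(-111) = (14 + 7/3)*(-111) = (49/3)*(-111) = -1813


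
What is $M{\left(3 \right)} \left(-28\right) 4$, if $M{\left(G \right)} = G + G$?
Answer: $-672$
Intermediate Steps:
$M{\left(G \right)} = 2 G$
$M{\left(3 \right)} \left(-28\right) 4 = 2 \cdot 3 \left(-28\right) 4 = 6 \left(-28\right) 4 = \left(-168\right) 4 = -672$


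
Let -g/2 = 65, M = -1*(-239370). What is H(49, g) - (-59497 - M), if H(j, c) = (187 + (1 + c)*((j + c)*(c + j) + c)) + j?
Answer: -530496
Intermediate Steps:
M = 239370
g = -130 (g = -2*65 = -130)
H(j, c) = 187 + j + (1 + c)*(c + (c + j)**2) (H(j, c) = (187 + (1 + c)*((c + j)*(c + j) + c)) + j = (187 + (1 + c)*((c + j)**2 + c)) + j = (187 + (1 + c)*(c + (c + j)**2)) + j = 187 + j + (1 + c)*(c + (c + j)**2))
H(49, g) - (-59497 - M) = (187 - 130 + 49 + (-130)**2 + (-130 + 49)**2 - 130*(-130 + 49)**2) - (-59497 - 1*239370) = (187 - 130 + 49 + 16900 + (-81)**2 - 130*(-81)**2) - (-59497 - 239370) = (187 - 130 + 49 + 16900 + 6561 - 130*6561) - 1*(-298867) = (187 - 130 + 49 + 16900 + 6561 - 852930) + 298867 = -829363 + 298867 = -530496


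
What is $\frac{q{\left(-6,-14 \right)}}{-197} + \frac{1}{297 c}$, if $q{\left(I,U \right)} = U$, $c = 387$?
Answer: $\frac{1609343}{22642983} \approx 0.071075$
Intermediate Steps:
$\frac{q{\left(-6,-14 \right)}}{-197} + \frac{1}{297 c} = - \frac{14}{-197} + \frac{1}{297 \cdot 387} = \left(-14\right) \left(- \frac{1}{197}\right) + \frac{1}{297} \cdot \frac{1}{387} = \frac{14}{197} + \frac{1}{114939} = \frac{1609343}{22642983}$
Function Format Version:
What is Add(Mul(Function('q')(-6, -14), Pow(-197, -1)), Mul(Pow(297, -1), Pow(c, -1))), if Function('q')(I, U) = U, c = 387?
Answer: Rational(1609343, 22642983) ≈ 0.071075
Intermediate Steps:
Add(Mul(Function('q')(-6, -14), Pow(-197, -1)), Mul(Pow(297, -1), Pow(c, -1))) = Add(Mul(-14, Pow(-197, -1)), Mul(Pow(297, -1), Pow(387, -1))) = Add(Mul(-14, Rational(-1, 197)), Mul(Rational(1, 297), Rational(1, 387))) = Add(Rational(14, 197), Rational(1, 114939)) = Rational(1609343, 22642983)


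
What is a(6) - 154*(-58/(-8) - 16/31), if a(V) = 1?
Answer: -64233/62 ≈ -1036.0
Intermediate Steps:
a(6) - 154*(-58/(-8) - 16/31) = 1 - 154*(-58/(-8) - 16/31) = 1 - 154*(-58*(-1/8) - 16*1/31) = 1 - 154*(29/4 - 16/31) = 1 - 154*835/124 = 1 - 64295/62 = -64233/62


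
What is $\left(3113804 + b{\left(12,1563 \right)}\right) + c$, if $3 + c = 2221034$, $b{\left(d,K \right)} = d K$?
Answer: $5353591$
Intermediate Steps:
$b{\left(d,K \right)} = K d$
$c = 2221031$ ($c = -3 + 2221034 = 2221031$)
$\left(3113804 + b{\left(12,1563 \right)}\right) + c = \left(3113804 + 1563 \cdot 12\right) + 2221031 = \left(3113804 + 18756\right) + 2221031 = 3132560 + 2221031 = 5353591$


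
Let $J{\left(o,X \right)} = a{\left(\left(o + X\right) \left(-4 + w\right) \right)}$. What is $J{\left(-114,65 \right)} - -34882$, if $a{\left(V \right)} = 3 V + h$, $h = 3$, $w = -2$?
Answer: $35767$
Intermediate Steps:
$a{\left(V \right)} = 3 + 3 V$ ($a{\left(V \right)} = 3 V + 3 = 3 + 3 V$)
$J{\left(o,X \right)} = 3 - 18 X - 18 o$ ($J{\left(o,X \right)} = 3 + 3 \left(o + X\right) \left(-4 - 2\right) = 3 + 3 \left(X + o\right) \left(-6\right) = 3 + 3 \left(- 6 X - 6 o\right) = 3 - \left(18 X + 18 o\right) = 3 - 18 X - 18 o$)
$J{\left(-114,65 \right)} - -34882 = \left(3 - 1170 - -2052\right) - -34882 = \left(3 - 1170 + 2052\right) + 34882 = 885 + 34882 = 35767$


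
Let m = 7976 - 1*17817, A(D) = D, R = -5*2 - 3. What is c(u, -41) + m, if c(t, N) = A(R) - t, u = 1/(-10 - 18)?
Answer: -275911/28 ≈ -9854.0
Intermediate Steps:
u = -1/28 (u = 1/(-28) = -1/28 ≈ -0.035714)
R = -13 (R = -10 - 3 = -13)
c(t, N) = -13 - t
m = -9841 (m = 7976 - 17817 = -9841)
c(u, -41) + m = (-13 - 1*(-1/28)) - 9841 = (-13 + 1/28) - 9841 = -363/28 - 9841 = -275911/28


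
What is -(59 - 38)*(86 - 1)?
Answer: -1785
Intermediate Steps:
-(59 - 38)*(86 - 1) = -21*85 = -1*1785 = -1785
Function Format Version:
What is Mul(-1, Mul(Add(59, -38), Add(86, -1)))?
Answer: -1785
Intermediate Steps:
Mul(-1, Mul(Add(59, -38), Add(86, -1))) = Mul(-1, Mul(21, 85)) = Mul(-1, 1785) = -1785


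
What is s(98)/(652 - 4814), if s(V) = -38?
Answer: 19/2081 ≈ 0.0091302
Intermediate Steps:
s(98)/(652 - 4814) = -38/(652 - 4814) = -38/(-4162) = -38*(-1/4162) = 19/2081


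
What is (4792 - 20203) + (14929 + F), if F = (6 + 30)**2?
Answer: 814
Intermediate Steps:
F = 1296 (F = 36**2 = 1296)
(4792 - 20203) + (14929 + F) = (4792 - 20203) + (14929 + 1296) = -15411 + 16225 = 814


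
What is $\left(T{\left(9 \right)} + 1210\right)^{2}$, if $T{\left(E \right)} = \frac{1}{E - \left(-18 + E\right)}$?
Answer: $\frac{474411961}{324} \approx 1.4642 \cdot 10^{6}$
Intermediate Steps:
$T{\left(E \right)} = \frac{1}{18}$
$\left(T{\left(9 \right)} + 1210\right)^{2} = \left(\frac{1}{18} + 1210\right)^{2} = \left(\frac{21781}{18}\right)^{2} = \frac{474411961}{324}$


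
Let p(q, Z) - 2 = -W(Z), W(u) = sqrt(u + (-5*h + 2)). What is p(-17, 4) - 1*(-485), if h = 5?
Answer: 487 - I*sqrt(19) ≈ 487.0 - 4.3589*I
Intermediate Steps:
W(u) = sqrt(-23 + u) (W(u) = sqrt(u + (-5*5 + 2)) = sqrt(u + (-25 + 2)) = sqrt(u - 23) = sqrt(-23 + u))
p(q, Z) = 2 - sqrt(-23 + Z)
p(-17, 4) - 1*(-485) = (2 - sqrt(-23 + 4)) - 1*(-485) = (2 - sqrt(-19)) + 485 = (2 - I*sqrt(19)) + 485 = 487 - I*sqrt(19)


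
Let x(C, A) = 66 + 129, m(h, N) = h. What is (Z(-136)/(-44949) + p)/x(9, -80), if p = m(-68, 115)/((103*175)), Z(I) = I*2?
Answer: 1846268/157990116375 ≈ 1.1686e-5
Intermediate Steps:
x(C, A) = 195
Z(I) = 2*I
p = -68/18025 (p = -68/(103*175) = -68/18025 ≈ -0.0037725)
(Z(-136)/(-44949) + p)/x(9, -80) = ((2*(-136))/(-44949) - 68/18025)/195 = (-272*(-1/44949) - 68/18025)*(1/195) = (272/44949 - 68/18025)*(1/195) = (1846268/810205725)*(1/195) = 1846268/157990116375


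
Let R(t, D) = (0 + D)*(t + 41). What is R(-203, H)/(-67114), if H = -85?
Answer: -6885/33557 ≈ -0.20517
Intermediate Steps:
R(t, D) = D*(41 + t)
R(-203, H)/(-67114) = -85*(41 - 203)/(-67114) = -85*(-162)*(-1/67114) = 13770*(-1/67114) = -6885/33557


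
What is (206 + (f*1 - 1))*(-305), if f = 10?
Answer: -65575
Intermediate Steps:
(206 + (f*1 - 1))*(-305) = (206 + (10*1 - 1))*(-305) = (206 + (10 - 1))*(-305) = (206 + 9)*(-305) = 215*(-305) = -65575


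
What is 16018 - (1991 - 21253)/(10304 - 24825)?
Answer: 232578116/14521 ≈ 16017.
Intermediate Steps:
16018 - (1991 - 21253)/(10304 - 24825) = 16018 - (-19262)/(-14521) = 16018 - (-19262)*(-1)/14521 = 16018 - 1*19262/14521 = 16018 - 19262/14521 = 232578116/14521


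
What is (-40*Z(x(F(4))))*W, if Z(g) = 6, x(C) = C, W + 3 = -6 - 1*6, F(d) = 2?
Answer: 3600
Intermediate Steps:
W = -15 (W = -3 + (-6 - 1*6) = -3 + (-6 - 6) = -3 - 12 = -15)
(-40*Z(x(F(4))))*W = -40*6*(-15) = -240*(-15) = 3600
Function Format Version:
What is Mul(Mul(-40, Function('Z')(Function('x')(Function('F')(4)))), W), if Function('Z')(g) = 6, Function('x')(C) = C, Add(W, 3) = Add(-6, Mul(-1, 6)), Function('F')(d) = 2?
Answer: 3600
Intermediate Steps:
W = -15 (W = Add(-3, Add(-6, Mul(-1, 6))) = Add(-3, Add(-6, -6)) = Add(-3, -12) = -15)
Mul(Mul(-40, Function('Z')(Function('x')(Function('F')(4)))), W) = Mul(Mul(-40, 6), -15) = Mul(-240, -15) = 3600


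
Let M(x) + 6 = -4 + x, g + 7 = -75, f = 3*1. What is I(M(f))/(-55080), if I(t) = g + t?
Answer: 89/55080 ≈ 0.0016158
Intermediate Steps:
f = 3
g = -82 (g = -7 - 75 = -82)
M(x) = -10 + x (M(x) = -6 + (-4 + x) = -10 + x)
I(t) = -82 + t
I(M(f))/(-55080) = (-82 + (-10 + 3))/(-55080) = (-82 - 7)*(-1/55080) = -89*(-1/55080) = 89/55080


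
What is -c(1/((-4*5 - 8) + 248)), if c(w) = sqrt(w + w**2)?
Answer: -sqrt(221)/220 ≈ -0.067573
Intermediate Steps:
-c(1/((-4*5 - 8) + 248)) = -sqrt((1 + 1/((-4*5 - 8) + 248))/((-4*5 - 8) + 248)) = -sqrt((1 + 1/((-20 - 8) + 248))/((-20 - 8) + 248)) = -sqrt((1 + 1/(-28 + 248))/(-28 + 248)) = -sqrt((1 + 1/220)/220) = -sqrt((1/220)*(221/220)) = -sqrt(221/48400) = -sqrt(221)/220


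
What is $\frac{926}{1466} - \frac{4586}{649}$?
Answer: $- \frac{3061051}{475717} \approx -6.4346$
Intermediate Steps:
$\frac{926}{1466} - \frac{4586}{649} = 926 \cdot \frac{1}{1466} - \frac{4586}{649} = \frac{463}{733} - \frac{4586}{649} = - \frac{3061051}{475717}$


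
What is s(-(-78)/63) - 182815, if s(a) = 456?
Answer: -182359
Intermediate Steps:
s(-(-78)/63) - 182815 = 456 - 182815 = -182359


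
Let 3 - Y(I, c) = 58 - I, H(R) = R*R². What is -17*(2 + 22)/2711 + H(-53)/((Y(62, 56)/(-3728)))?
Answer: 1504641476360/18977 ≈ 7.9288e+7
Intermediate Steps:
H(R) = R³
Y(I, c) = -55 + I (Y(I, c) = 3 - (58 - I) = 3 + (-58 + I) = -55 + I)
-17*(2 + 22)/2711 + H(-53)/((Y(62, 56)/(-3728))) = -17*(2 + 22)/2711 + (-53)³/(((-55 + 62)/(-3728))) = -17*24*(1/2711) - 148877/(7*(-1/3728)) = -408*1/2711 - 148877/(-7/3728) = -408/2711 - 148877*(-3728/7) = -408/2711 + 555013456/7 = 1504641476360/18977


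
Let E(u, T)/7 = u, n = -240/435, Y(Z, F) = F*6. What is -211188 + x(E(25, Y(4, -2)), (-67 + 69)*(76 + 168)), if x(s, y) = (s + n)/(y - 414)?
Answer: -453204389/2146 ≈ -2.1119e+5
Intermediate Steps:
Y(Z, F) = 6*F
n = -16/29 (n = -240*1/435 = -16/29 ≈ -0.55172)
E(u, T) = 7*u
x(s, y) = (-16/29 + s)/(-414 + y) (x(s, y) = (s - 16/29)/(y - 414) = (-16/29 + s)/(-414 + y))
-211188 + x(E(25, Y(4, -2)), (-67 + 69)*(76 + 168)) = -211188 + (-16/29 + 7*25)/(-414 + (-67 + 69)*(76 + 168)) = -211188 + (-16/29 + 175)/(-414 + 2*244) = -211188 + (5059/29)/(-414 + 488) = -211188 + (5059/29)/74 = -211188 + (1/74)*(5059/29) = -211188 + 5059/2146 = -453204389/2146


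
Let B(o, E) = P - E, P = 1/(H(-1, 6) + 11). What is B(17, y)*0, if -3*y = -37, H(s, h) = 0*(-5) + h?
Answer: 0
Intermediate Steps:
H(s, h) = h (H(s, h) = 0 + h = h)
P = 1/17 (P = 1/(6 + 11) = 1/17 ≈ 0.058824)
y = 37/3 (y = -1/3*(-37) = 37/3 ≈ 12.333)
B(o, E) = 1/17 - E
B(17, y)*0 = (1/17 - 1*37/3)*0 = (1/17 - 37/3)*0 = -626/51*0 = 0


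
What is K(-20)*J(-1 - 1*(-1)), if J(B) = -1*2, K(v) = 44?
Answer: -88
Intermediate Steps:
J(B) = -2
K(-20)*J(-1 - 1*(-1)) = 44*(-2) = -88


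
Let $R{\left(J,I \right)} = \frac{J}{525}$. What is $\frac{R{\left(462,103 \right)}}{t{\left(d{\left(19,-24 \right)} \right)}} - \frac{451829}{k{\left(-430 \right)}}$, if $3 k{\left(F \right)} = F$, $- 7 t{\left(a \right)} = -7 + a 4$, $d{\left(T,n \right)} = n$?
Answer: $\frac{698089049}{221450} \approx 3152.4$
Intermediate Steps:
$R{\left(J,I \right)} = \frac{J}{525}$ ($R{\left(J,I \right)} = J \frac{1}{525} = \frac{J}{525}$)
$t{\left(a \right)} = 1 - \frac{4 a}{7}$ ($t{\left(a \right)} = - \frac{-7 + a 4}{7} = - \frac{-7 + 4 a}{7} = 1 - \frac{4 a}{7}$)
$k{\left(F \right)} = \frac{F}{3}$
$\frac{R{\left(462,103 \right)}}{t{\left(d{\left(19,-24 \right)} \right)}} - \frac{451829}{k{\left(-430 \right)}} = \frac{\frac{1}{525} \cdot 462}{1 - - \frac{96}{7}} - \frac{451829}{\frac{1}{3} \left(-430\right)} = \frac{22}{25 \left(1 + \frac{96}{7}\right)} - \frac{451829}{- \frac{430}{3}} = \frac{22}{25 \cdot \frac{103}{7}} - - \frac{1355487}{430} = \frac{22}{25} \cdot \frac{7}{103} + \frac{1355487}{430} = \frac{154}{2575} + \frac{1355487}{430} = \frac{698089049}{221450}$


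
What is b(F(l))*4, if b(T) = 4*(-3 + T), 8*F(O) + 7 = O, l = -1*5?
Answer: -72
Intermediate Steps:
l = -5
F(O) = -7/8 + O/8
b(T) = -12 + 4*T
b(F(l))*4 = (-12 + 4*(-7/8 + (⅛)*(-5)))*4 = (-12 + 4*(-7/8 - 5/8))*4 = (-12 + 4*(-3/2))*4 = (-12 - 6)*4 = -18*4 = -72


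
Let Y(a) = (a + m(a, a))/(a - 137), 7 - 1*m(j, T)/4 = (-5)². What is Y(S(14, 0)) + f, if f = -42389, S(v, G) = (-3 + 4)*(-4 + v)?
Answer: -5383341/127 ≈ -42389.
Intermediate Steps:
m(j, T) = -72 (m(j, T) = 28 - 4*(-5)² = 28 - 4*25 = 28 - 100 = -72)
S(v, G) = -4 + v (S(v, G) = 1*(-4 + v) = -4 + v)
Y(a) = (-72 + a)/(-137 + a) (Y(a) = (a - 72)/(a - 137) = (-72 + a)/(-137 + a))
Y(S(14, 0)) + f = (-72 + (-4 + 14))/(-137 + (-4 + 14)) - 42389 = (-72 + 10)/(-137 + 10) - 42389 = -62/(-127) - 42389 = -1/127*(-62) - 42389 = 62/127 - 42389 = -5383341/127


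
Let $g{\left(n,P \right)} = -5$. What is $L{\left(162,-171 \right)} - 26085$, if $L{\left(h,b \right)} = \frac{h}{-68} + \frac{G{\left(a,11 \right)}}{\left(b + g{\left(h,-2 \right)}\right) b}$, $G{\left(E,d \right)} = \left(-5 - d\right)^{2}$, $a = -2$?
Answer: $- \frac{1668391907}{63954} \approx -26087.0$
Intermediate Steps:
$L{\left(h,b \right)} = - \frac{h}{68} + \frac{256}{b \left(-5 + b\right)}$ ($L{\left(h,b \right)} = \frac{h}{-68} + \frac{\left(5 + 11\right)^{2}}{\left(b - 5\right) b} = h \left(- \frac{1}{68}\right) + \frac{16^{2}}{\left(-5 + b\right) b} = - \frac{h}{68} + \frac{256}{b \left(-5 + b\right)}$)
$L{\left(162,-171 \right)} - 26085 = \frac{17408 - 162 \left(-171\right)^{2} + 5 \left(-171\right) 162}{68 \left(-171\right) \left(-5 - 171\right)} - 26085 = \frac{1}{68} \left(- \frac{1}{171}\right) \frac{1}{-176} \left(17408 - 162 \cdot 29241 - 138510\right) - 26085 = \frac{1}{68} \left(- \frac{1}{171}\right) \left(- \frac{1}{176}\right) \left(17408 - 4737042 - 138510\right) - 26085 = \frac{1}{68} \left(- \frac{1}{171}\right) \left(- \frac{1}{176}\right) \left(-4858144\right) - 26085 = - \frac{151817}{63954} - 26085 = - \frac{1668391907}{63954}$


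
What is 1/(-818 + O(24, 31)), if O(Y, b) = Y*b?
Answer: -1/74 ≈ -0.013514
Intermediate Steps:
1/(-818 + O(24, 31)) = 1/(-818 + 24*31) = 1/(-818 + 744) = 1/(-74) = -1/74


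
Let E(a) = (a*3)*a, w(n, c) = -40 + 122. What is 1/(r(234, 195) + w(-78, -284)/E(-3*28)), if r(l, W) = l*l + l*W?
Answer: 10584/1062485465 ≈ 9.9615e-6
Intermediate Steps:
w(n, c) = 82
E(a) = 3*a**2 (E(a) = (3*a)*a = 3*a**2)
r(l, W) = l**2 + W*l
1/(r(234, 195) + w(-78, -284)/E(-3*28)) = 1/(234*(195 + 234) + 82/((3*(-3*28)**2))) = 1/(234*429 + 82/((3*(-84)**2))) = 1/(100386 + 82/((3*7056))) = 1/(100386 + 82/21168) = 1/(100386 + 82*(1/21168)) = 1/(100386 + 41/10584) = 1/(1062485465/10584) = 10584/1062485465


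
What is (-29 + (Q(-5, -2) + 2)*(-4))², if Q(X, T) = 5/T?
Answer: 729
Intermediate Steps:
(-29 + (Q(-5, -2) + 2)*(-4))² = (-29 + (5/(-2) + 2)*(-4))² = (-29 + (5*(-½) + 2)*(-4))² = (-29 + (-5/2 + 2)*(-4))² = (-29 - ½*(-4))² = (-29 + 2)² = (-27)² = 729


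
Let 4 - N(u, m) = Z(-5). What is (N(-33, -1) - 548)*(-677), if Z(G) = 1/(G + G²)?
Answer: 7366437/20 ≈ 3.6832e+5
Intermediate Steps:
N(u, m) = 79/20 (N(u, m) = 4 - 1/((-5)*(1 - 5)) = 4 - (-1)/(5*(-4)) = 4 - (-1)*(-1)/(5*4) = 4 - 1*1/20 = 4 - 1/20 = 79/20)
(N(-33, -1) - 548)*(-677) = (79/20 - 548)*(-677) = -10881/20*(-677) = 7366437/20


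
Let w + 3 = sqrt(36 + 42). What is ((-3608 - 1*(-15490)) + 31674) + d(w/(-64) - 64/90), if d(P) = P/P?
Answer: 43557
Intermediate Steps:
w = -3 + sqrt(78) (w = -3 + sqrt(36 + 42) = -3 + sqrt(78) ≈ 5.8318)
d(P) = 1
((-3608 - 1*(-15490)) + 31674) + d(w/(-64) - 64/90) = ((-3608 - 1*(-15490)) + 31674) + 1 = ((-3608 + 15490) + 31674) + 1 = (11882 + 31674) + 1 = 43556 + 1 = 43557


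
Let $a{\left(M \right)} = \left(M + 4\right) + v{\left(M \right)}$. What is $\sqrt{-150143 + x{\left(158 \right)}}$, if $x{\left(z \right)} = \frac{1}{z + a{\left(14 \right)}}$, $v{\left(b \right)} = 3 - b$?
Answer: $\frac{i \sqrt{4087643010}}{165} \approx 387.48 i$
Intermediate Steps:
$a{\left(M \right)} = 7$ ($a{\left(M \right)} = \left(M + 4\right) - \left(-3 + M\right) = \left(4 + M\right) - \left(-3 + M\right) = 7$)
$x{\left(z \right)} = \frac{1}{7 + z}$ ($x{\left(z \right)} = \frac{1}{z + 7} = \frac{1}{7 + z}$)
$\sqrt{-150143 + x{\left(158 \right)}} = \sqrt{-150143 + \frac{1}{7 + 158}} = \sqrt{-150143 + \frac{1}{165}} = \sqrt{- \frac{24773594}{165}} = \frac{i \sqrt{4087643010}}{165}$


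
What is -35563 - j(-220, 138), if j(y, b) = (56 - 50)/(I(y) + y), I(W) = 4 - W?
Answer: -71129/2 ≈ -35565.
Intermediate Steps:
j(y, b) = 3/2 (j(y, b) = (56 - 50)/((4 - y) + y) = 6/4 = 6*(¼) = 3/2)
-35563 - j(-220, 138) = -35563 - 1*3/2 = -35563 - 3/2 = -71129/2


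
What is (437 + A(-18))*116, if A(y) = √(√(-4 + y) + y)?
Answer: 50692 + 116*√(-18 + I*√22) ≈ 50756.0 + 496.24*I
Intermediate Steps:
A(y) = √(y + √(-4 + y))
(437 + A(-18))*116 = (437 + √(-18 + √(-4 - 18)))*116 = (437 + √(-18 + √(-22)))*116 = (437 + √(-18 + I*√22))*116 = 50692 + 116*√(-18 + I*√22)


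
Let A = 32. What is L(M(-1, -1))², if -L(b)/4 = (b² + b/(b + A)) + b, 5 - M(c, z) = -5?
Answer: 85747600/441 ≈ 1.9444e+5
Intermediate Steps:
M(c, z) = 10 (M(c, z) = 5 - 1*(-5) = 5 + 5 = 10)
L(b) = -4*b - 4*b² - 4*b/(32 + b) (L(b) = -4*((b² + b/(b + 32)) + b) = -4*((b² + b/(32 + b)) + b) = -4*(b + b² + b/(32 + b)) = -4*b - 4*b² - 4*b/(32 + b))
L(M(-1, -1))² = (-4*10*(33 + 10² + 33*10)/(32 + 10))² = (-4*10*(33 + 100 + 330)/42)² = (-4*10*1/42*463)² = (-9260/21)² = 85747600/441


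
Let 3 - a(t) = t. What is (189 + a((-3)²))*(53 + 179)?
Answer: 42456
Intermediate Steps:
a(t) = 3 - t
(189 + a((-3)²))*(53 + 179) = (189 + (3 - 1*(-3)²))*(53 + 179) = (189 + (3 - 1*9))*232 = (189 + (3 - 9))*232 = (189 - 6)*232 = 183*232 = 42456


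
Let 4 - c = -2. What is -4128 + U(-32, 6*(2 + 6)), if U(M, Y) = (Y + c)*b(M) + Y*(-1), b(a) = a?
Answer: -5904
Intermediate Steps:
c = 6 (c = 4 - 1*(-2) = 4 + 2 = 6)
U(M, Y) = -Y + M*(6 + Y) (U(M, Y) = (Y + 6)*M + Y*(-1) = (6 + Y)*M - Y = M*(6 + Y) - Y = -Y + M*(6 + Y))
-4128 + U(-32, 6*(2 + 6)) = -4128 + (-6*(2 + 6) + 6*(-32) - 192*(2 + 6)) = -4128 + (-6*8 - 192 - 192*8) = -4128 + (-1*48 - 192 - 32*48) = -4128 + (-48 - 192 - 1536) = -4128 - 1776 = -5904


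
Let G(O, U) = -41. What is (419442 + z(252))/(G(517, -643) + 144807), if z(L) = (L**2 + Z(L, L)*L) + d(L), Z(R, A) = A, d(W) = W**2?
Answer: 304977/72383 ≈ 4.2134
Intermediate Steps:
z(L) = 3*L**2 (z(L) = (L**2 + L*L) + L**2 = (L**2 + L**2) + L**2 = 2*L**2 + L**2 = 3*L**2)
(419442 + z(252))/(G(517, -643) + 144807) = (419442 + 3*252**2)/(-41 + 144807) = (419442 + 3*63504)/144766 = (419442 + 190512)*(1/144766) = 609954*(1/144766) = 304977/72383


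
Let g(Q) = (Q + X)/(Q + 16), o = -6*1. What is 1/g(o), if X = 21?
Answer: ⅔ ≈ 0.66667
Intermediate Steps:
o = -6
g(Q) = (21 + Q)/(16 + Q) (g(Q) = (Q + 21)/(Q + 16) = (21 + Q)/(16 + Q))
1/g(o) = 1/((21 - 6)/(16 - 6)) = 1/(15/10) = 1/((⅒)*15) = 1/(3/2) = ⅔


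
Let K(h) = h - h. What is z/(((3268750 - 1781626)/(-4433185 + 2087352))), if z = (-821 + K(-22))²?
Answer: -1581187621153/1487124 ≈ -1.0633e+6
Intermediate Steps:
K(h) = 0
z = 674041 (z = (-821 + 0)² = (-821)² = 674041)
z/(((3268750 - 1781626)/(-4433185 + 2087352))) = 674041/(((3268750 - 1781626)/(-4433185 + 2087352))) = 674041/((1487124/(-2345833))) = 674041/((1487124*(-1/2345833))) = 674041/(-1487124/2345833) = 674041*(-2345833/1487124) = -1581187621153/1487124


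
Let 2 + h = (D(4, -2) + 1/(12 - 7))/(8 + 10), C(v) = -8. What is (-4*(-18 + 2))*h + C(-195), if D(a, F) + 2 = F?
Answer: -6728/45 ≈ -149.51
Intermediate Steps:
D(a, F) = -2 + F
h = -199/90 (h = -2 + ((-2 - 2) + 1/(12 - 7))/(8 + 10) = -2 + (-4 + 1/5)/18 = -2 + (-4 + 1/5)*(1/18) = -2 - 19/5*1/18 = -2 - 19/90 = -199/90 ≈ -2.2111)
(-4*(-18 + 2))*h + C(-195) = -4*(-18 + 2)*(-199/90) - 8 = -4*(-16)*(-199/90) - 8 = 64*(-199/90) - 8 = -6368/45 - 8 = -6728/45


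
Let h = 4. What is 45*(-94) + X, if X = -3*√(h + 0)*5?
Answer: -4260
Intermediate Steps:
X = -30 (X = -3*√(4 + 0)*5 = -3*√4*5 = -3*2*5 = -6*5 = -30)
45*(-94) + X = 45*(-94) - 30 = -4230 - 30 = -4260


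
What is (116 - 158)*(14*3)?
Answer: -1764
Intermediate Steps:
(116 - 158)*(14*3) = -42*42 = -1764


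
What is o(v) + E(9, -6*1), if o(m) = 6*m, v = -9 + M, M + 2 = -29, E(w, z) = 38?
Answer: -202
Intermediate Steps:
M = -31 (M = -2 - 29 = -31)
v = -40 (v = -9 - 31 = -40)
o(v) + E(9, -6*1) = 6*(-40) + 38 = -240 + 38 = -202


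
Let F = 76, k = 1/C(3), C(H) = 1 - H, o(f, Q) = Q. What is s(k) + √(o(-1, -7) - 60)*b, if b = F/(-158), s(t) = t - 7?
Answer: -15/2 - 38*I*√67/79 ≈ -7.5 - 3.9373*I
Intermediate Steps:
k = -½ (k = 1/(1 - 1*3) = 1/(1 - 3) = 1/(-2) = -½ ≈ -0.50000)
s(t) = -7 + t
b = -38/79 (b = 76/(-158) = 76*(-1/158) = -38/79 ≈ -0.48101)
s(k) + √(o(-1, -7) - 60)*b = (-7 - ½) + √(-7 - 60)*(-38/79) = -15/2 + √(-67)*(-38/79) = -15/2 + (I*√67)*(-38/79) = -15/2 - 38*I*√67/79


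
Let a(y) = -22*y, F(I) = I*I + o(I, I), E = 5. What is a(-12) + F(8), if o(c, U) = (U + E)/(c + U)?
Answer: 5261/16 ≈ 328.81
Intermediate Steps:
o(c, U) = (5 + U)/(U + c) (o(c, U) = (U + 5)/(c + U) = (5 + U)/(U + c))
F(I) = I² + (5 + I)/(2*I) (F(I) = I*I + (5 + I)/(I + I) = I² + (5 + I)/((2*I)) = I² + (1/(2*I))*(5 + I) = I² + (5 + I)/(2*I))
a(-12) + F(8) = -22*(-12) + (½)*(5 + 8 + 2*8³)/8 = 264 + (½)*(⅛)*(5 + 8 + 2*512) = 264 + (½)*(⅛)*(5 + 8 + 1024) = 264 + (½)*(⅛)*1037 = 264 + 1037/16 = 5261/16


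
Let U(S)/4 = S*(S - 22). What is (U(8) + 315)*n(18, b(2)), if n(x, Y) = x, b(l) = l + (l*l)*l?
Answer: -2394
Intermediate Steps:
b(l) = l + l³ (b(l) = l + l²*l = l + l³)
U(S) = 4*S*(-22 + S) (U(S) = 4*(S*(S - 22)) = 4*(S*(-22 + S)) = 4*S*(-22 + S))
(U(8) + 315)*n(18, b(2)) = (4*8*(-22 + 8) + 315)*18 = (4*8*(-14) + 315)*18 = (-448 + 315)*18 = -133*18 = -2394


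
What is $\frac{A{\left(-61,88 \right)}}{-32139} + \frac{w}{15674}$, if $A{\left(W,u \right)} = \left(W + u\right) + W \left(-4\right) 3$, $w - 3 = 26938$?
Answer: $\frac{284653411}{167915562} \approx 1.6952$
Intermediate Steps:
$w = 26941$ ($w = 3 + 26938 = 26941$)
$A{\left(W,u \right)} = u - 11 W$ ($A{\left(W,u \right)} = \left(W + u\right) + - 4 W 3 = \left(W + u\right) - 12 W = u - 11 W$)
$\frac{A{\left(-61,88 \right)}}{-32139} + \frac{w}{15674} = \frac{88 - -671}{-32139} + \frac{26941}{15674} = \left(88 + 671\right) \left(- \frac{1}{32139}\right) + 26941 \cdot \frac{1}{15674} = 759 \left(- \frac{1}{32139}\right) + \frac{26941}{15674} = - \frac{253}{10713} + \frac{26941}{15674} = \frac{284653411}{167915562}$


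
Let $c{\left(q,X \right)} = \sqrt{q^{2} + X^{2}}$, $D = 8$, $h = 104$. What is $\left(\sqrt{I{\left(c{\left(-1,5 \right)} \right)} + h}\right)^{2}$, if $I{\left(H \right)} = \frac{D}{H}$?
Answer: $104 + \frac{4 \sqrt{26}}{13} \approx 105.57$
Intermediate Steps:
$c{\left(q,X \right)} = \sqrt{X^{2} + q^{2}}$
$I{\left(H \right)} = \frac{8}{H}$
$\left(\sqrt{I{\left(c{\left(-1,5 \right)} \right)} + h}\right)^{2} = \left(\sqrt{\frac{8}{\sqrt{5^{2} + \left(-1\right)^{2}}} + 104}\right)^{2} = \left(\sqrt{\frac{8}{\sqrt{25 + 1}} + 104}\right)^{2} = \left(\sqrt{\frac{8}{\sqrt{26}} + 104}\right)^{2} = \left(\sqrt{8 \frac{\sqrt{26}}{26} + 104}\right)^{2} = \left(\sqrt{\frac{4 \sqrt{26}}{13} + 104}\right)^{2} = \left(\sqrt{104 + \frac{4 \sqrt{26}}{13}}\right)^{2} = 104 + \frac{4 \sqrt{26}}{13}$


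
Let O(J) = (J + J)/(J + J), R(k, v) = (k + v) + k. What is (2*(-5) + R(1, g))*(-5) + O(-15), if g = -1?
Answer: 46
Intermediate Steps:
R(k, v) = v + 2*k
O(J) = 1 (O(J) = (2*J)/((2*J)) = (2*J)*(1/(2*J)) = 1)
(2*(-5) + R(1, g))*(-5) + O(-15) = (2*(-5) + (-1 + 2*1))*(-5) + 1 = (-10 + (-1 + 2))*(-5) + 1 = (-10 + 1)*(-5) + 1 = -9*(-5) + 1 = 45 + 1 = 46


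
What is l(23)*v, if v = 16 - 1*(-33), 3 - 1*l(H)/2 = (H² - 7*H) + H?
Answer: -38024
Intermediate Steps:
l(H) = 6 - 2*H² + 12*H (l(H) = 6 - 2*((H² - 7*H) + H) = 6 - 2*(H² - 6*H) = 6 + (-2*H² + 12*H) = 6 - 2*H² + 12*H)
v = 49 (v = 16 + 33 = 49)
l(23)*v = (6 - 2*23² + 12*23)*49 = (6 - 2*529 + 276)*49 = (6 - 1058 + 276)*49 = -776*49 = -38024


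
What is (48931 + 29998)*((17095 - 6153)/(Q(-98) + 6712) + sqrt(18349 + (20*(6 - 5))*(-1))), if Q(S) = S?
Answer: 431820559/3307 + 78929*sqrt(18329) ≈ 1.0816e+7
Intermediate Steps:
(48931 + 29998)*((17095 - 6153)/(Q(-98) + 6712) + sqrt(18349 + (20*(6 - 5))*(-1))) = (48931 + 29998)*((17095 - 6153)/(-98 + 6712) + sqrt(18349 + (20*(6 - 5))*(-1))) = 78929*(10942/6614 + sqrt(18349 + (20*1)*(-1))) = 78929*(10942*(1/6614) + sqrt(18349 + 20*(-1))) = 78929*(5471/3307 + sqrt(18349 - 20)) = 78929*(5471/3307 + sqrt(18329)) = 431820559/3307 + 78929*sqrt(18329)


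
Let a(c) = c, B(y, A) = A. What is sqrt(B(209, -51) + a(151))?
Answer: 10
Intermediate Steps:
sqrt(B(209, -51) + a(151)) = sqrt(-51 + 151) = sqrt(100) = 10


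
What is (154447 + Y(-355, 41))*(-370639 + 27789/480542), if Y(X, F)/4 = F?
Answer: -27537390827039439/480542 ≈ -5.7305e+10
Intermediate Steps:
Y(X, F) = 4*F
(154447 + Y(-355, 41))*(-370639 + 27789/480542) = (154447 + 4*41)*(-370639 + 27789/480542) = (154447 + 164)*(-370639 + 27789*(1/480542)) = 154611*(-370639 + 27789/480542) = 154611*(-178107578549/480542) = -27537390827039439/480542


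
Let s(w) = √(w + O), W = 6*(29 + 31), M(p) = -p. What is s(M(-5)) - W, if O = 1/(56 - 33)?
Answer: -360 + 2*√667/23 ≈ -357.75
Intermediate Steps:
W = 360 (W = 6*60 = 360)
O = 1/23 ≈ 0.043478
s(w) = √(1/23 + w) (s(w) = √(w + 1/23) = √(1/23 + w))
s(M(-5)) - W = √(23 + 529*(-1*(-5)))/23 - 1*360 = √(23 + 529*5)/23 - 360 = √(23 + 2645)/23 - 360 = √2668/23 - 360 = (2*√667)/23 - 360 = 2*√667/23 - 360 = -360 + 2*√667/23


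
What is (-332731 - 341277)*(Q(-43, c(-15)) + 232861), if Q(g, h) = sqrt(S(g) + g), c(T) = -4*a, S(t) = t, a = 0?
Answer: -156950176888 - 674008*I*sqrt(86) ≈ -1.5695e+11 - 6.2505e+6*I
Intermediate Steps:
c(T) = 0 (c(T) = -4*0 = 0)
Q(g, h) = sqrt(2)*sqrt(g) (Q(g, h) = sqrt(g + g) = sqrt(2*g) = sqrt(2)*sqrt(g))
(-332731 - 341277)*(Q(-43, c(-15)) + 232861) = (-332731 - 341277)*(sqrt(2)*sqrt(-43) + 232861) = -674008*(sqrt(2)*(I*sqrt(43)) + 232861) = -674008*(I*sqrt(86) + 232861) = -674008*(232861 + I*sqrt(86)) = -156950176888 - 674008*I*sqrt(86)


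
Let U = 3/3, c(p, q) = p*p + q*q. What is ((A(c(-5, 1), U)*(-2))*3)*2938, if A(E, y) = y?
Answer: -17628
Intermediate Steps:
c(p, q) = p² + q²
U = 1 (U = 3*(⅓) = 1)
((A(c(-5, 1), U)*(-2))*3)*2938 = ((1*(-2))*3)*2938 = -2*3*2938 = -6*2938 = -17628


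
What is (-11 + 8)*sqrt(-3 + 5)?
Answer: -3*sqrt(2) ≈ -4.2426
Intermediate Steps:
(-11 + 8)*sqrt(-3 + 5) = -3*sqrt(2)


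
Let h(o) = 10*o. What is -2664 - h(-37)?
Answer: -2294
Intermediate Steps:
-2664 - h(-37) = -2664 - 10*(-37) = -2664 - 1*(-370) = -2664 + 370 = -2294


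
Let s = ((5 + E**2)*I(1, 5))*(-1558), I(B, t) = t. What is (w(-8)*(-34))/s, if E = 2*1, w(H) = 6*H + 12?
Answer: -68/3895 ≈ -0.017458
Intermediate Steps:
w(H) = 12 + 6*H
E = 2
s = -70110 (s = ((5 + 2**2)*5)*(-1558) = ((5 + 4)*5)*(-1558) = (9*5)*(-1558) = 45*(-1558) = -70110)
(w(-8)*(-34))/s = ((12 + 6*(-8))*(-34))/(-70110) = ((12 - 48)*(-34))*(-1/70110) = -36*(-34)*(-1/70110) = 1224*(-1/70110) = -68/3895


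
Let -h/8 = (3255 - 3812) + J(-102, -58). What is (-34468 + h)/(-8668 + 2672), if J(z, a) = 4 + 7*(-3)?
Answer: 7469/1499 ≈ 4.9827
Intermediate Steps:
J(z, a) = -17 (J(z, a) = 4 - 21 = -17)
h = 4592 (h = -8*((3255 - 3812) - 17) = -8*(-557 - 17) = -8*(-574) = 4592)
(-34468 + h)/(-8668 + 2672) = (-34468 + 4592)/(-8668 + 2672) = -29876/(-5996) = -29876*(-1/5996) = 7469/1499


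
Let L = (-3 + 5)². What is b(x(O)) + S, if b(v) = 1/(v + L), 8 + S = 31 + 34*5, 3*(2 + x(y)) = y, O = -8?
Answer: 383/2 ≈ 191.50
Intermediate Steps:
x(y) = -2 + y/3
L = 4 (L = 2² = 4)
S = 193 (S = -8 + (31 + 34*5) = -8 + (31 + 170) = -8 + 201 = 193)
b(v) = 1/(4 + v) (b(v) = 1/(v + 4) = 1/(4 + v))
b(x(O)) + S = 1/(4 + (-2 + (⅓)*(-8))) + 193 = 1/(4 + (-2 - 8/3)) + 193 = 1/(4 - 14/3) + 193 = 1/(-⅔) + 193 = -3/2 + 193 = 383/2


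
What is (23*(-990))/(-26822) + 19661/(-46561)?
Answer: 266423314/624429571 ≈ 0.42667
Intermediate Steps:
(23*(-990))/(-26822) + 19661/(-46561) = -22770*(-1/26822) + 19661*(-1/46561) = 11385/13411 - 19661/46561 = 266423314/624429571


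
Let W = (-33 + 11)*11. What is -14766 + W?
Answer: -15008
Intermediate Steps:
W = -242 (W = -22*11 = -242)
-14766 + W = -14766 - 242 = -15008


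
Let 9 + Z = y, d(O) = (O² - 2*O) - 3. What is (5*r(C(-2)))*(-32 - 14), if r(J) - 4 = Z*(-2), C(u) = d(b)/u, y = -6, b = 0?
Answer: -7820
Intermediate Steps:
d(O) = -3 + O² - 2*O
C(u) = -3/u (C(u) = (-3 + 0² - 2*0)/u = (-3 + 0 + 0)/u = -3/u)
Z = -15 (Z = -9 - 6 = -15)
r(J) = 34 (r(J) = 4 - 15*(-2) = 4 + 30 = 34)
(5*r(C(-2)))*(-32 - 14) = (5*34)*(-32 - 14) = 170*(-46) = -7820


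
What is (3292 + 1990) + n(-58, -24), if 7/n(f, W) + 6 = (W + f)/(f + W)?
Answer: 26403/5 ≈ 5280.6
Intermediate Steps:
n(f, W) = -7/5 (n(f, W) = 7/(-6 + (W + f)/(f + W)) = 7/(-6 + (W + f)/(W + f)) = 7/(-6 + 1) = 7/(-5) = 7*(-⅕) = -7/5)
(3292 + 1990) + n(-58, -24) = (3292 + 1990) - 7/5 = 5282 - 7/5 = 26403/5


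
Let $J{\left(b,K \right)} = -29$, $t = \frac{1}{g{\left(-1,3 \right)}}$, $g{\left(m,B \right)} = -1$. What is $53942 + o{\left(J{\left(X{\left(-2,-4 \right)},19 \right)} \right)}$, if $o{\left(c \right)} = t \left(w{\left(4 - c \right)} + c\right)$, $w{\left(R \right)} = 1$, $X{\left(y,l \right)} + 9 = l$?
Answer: $53970$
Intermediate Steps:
$X{\left(y,l \right)} = -9 + l$
$t = -1$ ($t = \frac{1}{-1} = -1$)
$o{\left(c \right)} = -1 - c$ ($o{\left(c \right)} = - (1 + c) = -1 - c$)
$53942 + o{\left(J{\left(X{\left(-2,-4 \right)},19 \right)} \right)} = 53942 - -28 = 53942 + \left(-1 + 29\right) = 53942 + 28 = 53970$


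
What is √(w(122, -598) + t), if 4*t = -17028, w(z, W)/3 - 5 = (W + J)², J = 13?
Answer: √1022433 ≈ 1011.2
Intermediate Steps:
w(z, W) = 15 + 3*(13 + W)² (w(z, W) = 15 + 3*(W + 13)² = 15 + 3*(13 + W)²)
t = -4257 (t = (¼)*(-17028) = -4257)
√(w(122, -598) + t) = √((15 + 3*(13 - 598)²) - 4257) = √((15 + 3*(-585)²) - 4257) = √((15 + 3*342225) - 4257) = √((15 + 1026675) - 4257) = √(1026690 - 4257) = √1022433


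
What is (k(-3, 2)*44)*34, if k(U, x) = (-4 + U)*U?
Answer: 31416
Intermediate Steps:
k(U, x) = U*(-4 + U)
(k(-3, 2)*44)*34 = (-3*(-4 - 3)*44)*34 = (-3*(-7)*44)*34 = (21*44)*34 = 924*34 = 31416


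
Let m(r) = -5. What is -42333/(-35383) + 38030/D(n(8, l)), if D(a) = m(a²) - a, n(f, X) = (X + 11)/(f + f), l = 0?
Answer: -21525995537/3219853 ≈ -6685.4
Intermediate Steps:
n(f, X) = (11 + X)/(2*f) (n(f, X) = (11 + X)/((2*f)) = (11 + X)*(1/(2*f)) = (11 + X)/(2*f))
D(a) = -5 - a
-42333/(-35383) + 38030/D(n(8, l)) = -42333/(-35383) + 38030/(-5 - (11 + 0)/(2*8)) = -42333*(-1/35383) + 38030/(-5 - 11/(2*8)) = 42333/35383 + 38030/(-5 - 1*11/16) = 42333/35383 + 38030/(-5 - 11/16) = 42333/35383 + 38030/(-91/16) = 42333/35383 + 38030*(-16/91) = 42333/35383 - 608480/91 = -21525995537/3219853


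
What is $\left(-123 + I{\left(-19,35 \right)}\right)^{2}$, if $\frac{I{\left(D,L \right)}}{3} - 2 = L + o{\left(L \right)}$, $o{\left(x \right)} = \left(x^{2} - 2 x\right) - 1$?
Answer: $11902500$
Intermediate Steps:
$o{\left(x \right)} = -1 + x^{2} - 2 x$
$I{\left(D,L \right)} = 3 - 3 L + 3 L^{2}$ ($I{\left(D,L \right)} = 6 + 3 \left(L - \left(1 - L^{2} + 2 L\right)\right) = 6 + 3 \left(-1 + L^{2} - L\right) = 6 - \left(3 - 3 L^{2} + 3 L\right) = 3 - 3 L + 3 L^{2}$)
$\left(-123 + I{\left(-19,35 \right)}\right)^{2} = \left(-123 + \left(3 - 105 + 3 \cdot 35^{2}\right)\right)^{2} = \left(-123 + \left(3 - 105 + 3 \cdot 1225\right)\right)^{2} = \left(-123 + \left(3 - 105 + 3675\right)\right)^{2} = \left(-123 + 3573\right)^{2} = 3450^{2} = 11902500$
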